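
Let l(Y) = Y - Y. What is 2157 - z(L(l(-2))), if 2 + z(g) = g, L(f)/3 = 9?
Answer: 2132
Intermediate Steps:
l(Y) = 0
L(f) = 27 (L(f) = 3*9 = 27)
z(g) = -2 + g
2157 - z(L(l(-2))) = 2157 - (-2 + 27) = 2157 - 1*25 = 2157 - 25 = 2132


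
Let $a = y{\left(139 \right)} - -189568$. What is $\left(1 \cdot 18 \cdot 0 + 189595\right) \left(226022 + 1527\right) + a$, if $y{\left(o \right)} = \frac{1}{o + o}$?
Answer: $\frac{11993571137995}{278} \approx 4.3142 \cdot 10^{10}$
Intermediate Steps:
$y{\left(o \right)} = \frac{1}{2 o}$
$a = \frac{52699905}{278}$ ($a = \frac{1}{2 \cdot 139} - -189568 = \frac{1}{2} \cdot \frac{1}{139} + 189568 = \frac{1}{278} + 189568 = \frac{52699905}{278} \approx 1.8957 \cdot 10^{5}$)
$\left(1 \cdot 18 \cdot 0 + 189595\right) \left(226022 + 1527\right) + a = \left(1 \cdot 18 \cdot 0 + 189595\right) \left(226022 + 1527\right) + \frac{52699905}{278} = \left(18 \cdot 0 + 189595\right) 227549 + \frac{52699905}{278} = \left(0 + 189595\right) 227549 + \frac{52699905}{278} = 189595 \cdot 227549 + \frac{52699905}{278} = 43142152655 + \frac{52699905}{278} = \frac{11993571137995}{278}$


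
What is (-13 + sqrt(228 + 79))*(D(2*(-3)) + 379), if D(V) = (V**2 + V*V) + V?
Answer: -5785 + 445*sqrt(307) ≈ 2012.0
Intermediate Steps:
D(V) = V + 2*V**2 (D(V) = (V**2 + V**2) + V = 2*V**2 + V = V + 2*V**2)
(-13 + sqrt(228 + 79))*(D(2*(-3)) + 379) = (-13 + sqrt(228 + 79))*((2*(-3))*(1 + 2*(2*(-3))) + 379) = (-13 + sqrt(307))*(-6*(1 + 2*(-6)) + 379) = (-13 + sqrt(307))*(-6*(1 - 12) + 379) = (-13 + sqrt(307))*(-6*(-11) + 379) = (-13 + sqrt(307))*(66 + 379) = (-13 + sqrt(307))*445 = -5785 + 445*sqrt(307)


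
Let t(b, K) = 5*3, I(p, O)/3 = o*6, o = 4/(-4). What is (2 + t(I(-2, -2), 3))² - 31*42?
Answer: -1013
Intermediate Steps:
o = -1 (o = 4*(-¼) = -1)
I(p, O) = -18 (I(p, O) = 3*(-1*6) = 3*(-6) = -18)
t(b, K) = 15
(2 + t(I(-2, -2), 3))² - 31*42 = (2 + 15)² - 31*42 = 17² - 1302 = 289 - 1302 = -1013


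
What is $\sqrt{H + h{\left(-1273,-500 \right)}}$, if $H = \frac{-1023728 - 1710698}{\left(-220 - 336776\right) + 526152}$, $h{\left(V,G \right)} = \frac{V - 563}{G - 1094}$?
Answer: $\frac{i \sqrt{75593205517886562}}{75378666} \approx 3.6475 i$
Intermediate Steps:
$h{\left(V,G \right)} = \frac{-563 + V}{-1094 + G}$
$H = - \frac{1367213}{94578}$ ($H = - \frac{2734426}{\left(-220 - 336776\right) + 526152} = - \frac{2734426}{-336996 + 526152} = - \frac{2734426}{189156} = \left(-2734426\right) \frac{1}{189156} = - \frac{1367213}{94578} \approx -14.456$)
$\sqrt{H + h{\left(-1273,-500 \right)}} = \sqrt{- \frac{1367213}{94578} + \frac{-563 - 1273}{-1094 - 500}} = \sqrt{- \frac{1367213}{94578} + \frac{1}{-1594} \left(-1836\right)} = \sqrt{- \frac{1367213}{94578} - - \frac{918}{797}} = \sqrt{- \frac{1367213}{94578} + \frac{918}{797}} = \sqrt{- \frac{1002846157}{75378666}} = \frac{i \sqrt{75593205517886562}}{75378666}$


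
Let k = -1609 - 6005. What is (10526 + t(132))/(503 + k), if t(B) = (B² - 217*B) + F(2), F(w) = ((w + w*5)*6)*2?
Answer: 550/7111 ≈ 0.077345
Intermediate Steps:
k = -7614
F(w) = 72*w (F(w) = ((w + 5*w)*6)*2 = ((6*w)*6)*2 = (36*w)*2 = 72*w)
t(B) = 144 + B² - 217*B (t(B) = (B² - 217*B) + 72*2 = (B² - 217*B) + 144 = 144 + B² - 217*B)
(10526 + t(132))/(503 + k) = (10526 + (144 + 132² - 217*132))/(503 - 7614) = (10526 + (144 + 17424 - 28644))/(-7111) = (10526 - 11076)*(-1/7111) = -550*(-1/7111) = 550/7111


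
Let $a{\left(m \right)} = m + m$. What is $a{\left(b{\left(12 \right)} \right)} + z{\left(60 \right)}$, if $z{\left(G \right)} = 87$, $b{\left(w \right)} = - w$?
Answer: $63$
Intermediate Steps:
$a{\left(m \right)} = 2 m$
$a{\left(b{\left(12 \right)} \right)} + z{\left(60 \right)} = 2 \left(\left(-1\right) 12\right) + 87 = 2 \left(-12\right) + 87 = -24 + 87 = 63$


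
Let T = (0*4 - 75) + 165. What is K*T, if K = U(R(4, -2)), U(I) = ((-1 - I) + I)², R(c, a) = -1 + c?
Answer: 90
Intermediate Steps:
T = 90 (T = (0 - 75) + 165 = -75 + 165 = 90)
U(I) = 1 (U(I) = (-1)² = 1)
K = 1
K*T = 1*90 = 90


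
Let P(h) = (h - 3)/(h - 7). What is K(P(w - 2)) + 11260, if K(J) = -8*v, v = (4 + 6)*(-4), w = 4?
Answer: 11580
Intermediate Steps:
v = -40 (v = 10*(-4) = -40)
P(h) = (-3 + h)/(-7 + h)
K(J) = 320 (K(J) = -8*(-40) = 320)
K(P(w - 2)) + 11260 = 320 + 11260 = 11580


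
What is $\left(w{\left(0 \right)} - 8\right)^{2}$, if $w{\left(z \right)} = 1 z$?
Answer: $64$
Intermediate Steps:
$w{\left(z \right)} = z$
$\left(w{\left(0 \right)} - 8\right)^{2} = \left(0 - 8\right)^{2} = \left(-8\right)^{2} = 64$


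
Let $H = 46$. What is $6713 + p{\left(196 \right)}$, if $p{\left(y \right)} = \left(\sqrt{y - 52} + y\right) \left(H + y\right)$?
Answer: $57049$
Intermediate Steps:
$p{\left(y \right)} = \left(46 + y\right) \left(y + \sqrt{-52 + y}\right)$ ($p{\left(y \right)} = \left(\sqrt{y - 52} + y\right) \left(46 + y\right) = \left(\sqrt{-52 + y} + y\right) \left(46 + y\right) = \left(y + \sqrt{-52 + y}\right) \left(46 + y\right) = \left(46 + y\right) \left(y + \sqrt{-52 + y}\right)$)
$6713 + p{\left(196 \right)} = 6713 + \left(196^{2} + 46 \cdot 196 + 46 \sqrt{-52 + 196} + 196 \sqrt{-52 + 196}\right) = 6713 + \left(38416 + 9016 + 46 \sqrt{144} + 196 \sqrt{144}\right) = 6713 + \left(38416 + 9016 + 46 \cdot 12 + 196 \cdot 12\right) = 6713 + \left(38416 + 9016 + 552 + 2352\right) = 6713 + 50336 = 57049$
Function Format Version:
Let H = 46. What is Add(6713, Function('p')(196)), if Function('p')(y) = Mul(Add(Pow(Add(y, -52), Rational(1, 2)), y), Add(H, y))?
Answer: 57049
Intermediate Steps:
Function('p')(y) = Mul(Add(46, y), Add(y, Pow(Add(-52, y), Rational(1, 2)))) (Function('p')(y) = Mul(Add(Pow(Add(y, -52), Rational(1, 2)), y), Add(46, y)) = Mul(Add(Pow(Add(-52, y), Rational(1, 2)), y), Add(46, y)) = Mul(Add(y, Pow(Add(-52, y), Rational(1, 2))), Add(46, y)) = Mul(Add(46, y), Add(y, Pow(Add(-52, y), Rational(1, 2)))))
Add(6713, Function('p')(196)) = Add(6713, Add(Pow(196, 2), Mul(46, 196), Mul(46, Pow(Add(-52, 196), Rational(1, 2))), Mul(196, Pow(Add(-52, 196), Rational(1, 2))))) = Add(6713, Add(38416, 9016, Mul(46, Pow(144, Rational(1, 2))), Mul(196, Pow(144, Rational(1, 2))))) = Add(6713, Add(38416, 9016, Mul(46, 12), Mul(196, 12))) = Add(6713, Add(38416, 9016, 552, 2352)) = Add(6713, 50336) = 57049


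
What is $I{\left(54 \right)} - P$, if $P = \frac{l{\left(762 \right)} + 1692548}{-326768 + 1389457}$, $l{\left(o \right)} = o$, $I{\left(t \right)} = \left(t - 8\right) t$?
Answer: $\frac{2638026166}{1062689} \approx 2482.4$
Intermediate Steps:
$I{\left(t \right)} = t \left(-8 + t\right)$ ($I{\left(t \right)} = \left(-8 + t\right) t = t \left(-8 + t\right)$)
$P = \frac{1693310}{1062689}$ ($P = \frac{762 + 1692548}{-326768 + 1389457} = \frac{1693310}{1062689} \approx 1.5934$)
$I{\left(54 \right)} - P = 54 \left(-8 + 54\right) - \frac{1693310}{1062689} = 54 \cdot 46 - \frac{1693310}{1062689} = 2484 - \frac{1693310}{1062689} = \frac{2638026166}{1062689}$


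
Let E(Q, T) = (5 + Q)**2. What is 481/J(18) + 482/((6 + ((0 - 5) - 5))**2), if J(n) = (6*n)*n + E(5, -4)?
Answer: 124113/4088 ≈ 30.360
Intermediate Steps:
J(n) = 100 + 6*n**2 (J(n) = (6*n)*n + (5 + 5)**2 = 6*n**2 + 10**2 = 6*n**2 + 100 = 100 + 6*n**2)
481/J(18) + 482/((6 + ((0 - 5) - 5))**2) = 481/(100 + 6*18**2) + 482/((6 + ((0 - 5) - 5))**2) = 481/(100 + 6*324) + 482/((6 + (-5 - 5))**2) = 481/(100 + 1944) + 482/((6 - 10)**2) = 481/2044 + 482/((-4)**2) = 481*(1/2044) + 482/16 = 481/2044 + 482*(1/16) = 481/2044 + 241/8 = 124113/4088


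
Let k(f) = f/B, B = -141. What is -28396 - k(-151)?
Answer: -4003987/141 ≈ -28397.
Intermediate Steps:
k(f) = -f/141 (k(f) = f/(-141) = f*(-1/141) = -f/141)
-28396 - k(-151) = -28396 - (-1)*(-151)/141 = -28396 - 1*151/141 = -28396 - 151/141 = -4003987/141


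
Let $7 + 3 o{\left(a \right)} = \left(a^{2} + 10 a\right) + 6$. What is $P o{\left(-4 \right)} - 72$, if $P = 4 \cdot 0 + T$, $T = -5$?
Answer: $- \frac{91}{3} \approx -30.333$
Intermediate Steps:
$o{\left(a \right)} = - \frac{1}{3} + \frac{a^{2}}{3} + \frac{10 a}{3}$ ($o{\left(a \right)} = - \frac{7}{3} + \frac{\left(a^{2} + 10 a\right) + 6}{3} = - \frac{7}{3} + \frac{6 + a^{2} + 10 a}{3} = - \frac{7}{3} + \left(2 + \frac{a^{2}}{3} + \frac{10 a}{3}\right) = - \frac{1}{3} + \frac{a^{2}}{3} + \frac{10 a}{3}$)
$P = -5$ ($P = 4 \cdot 0 - 5 = 0 - 5 = -5$)
$P o{\left(-4 \right)} - 72 = - 5 \left(- \frac{1}{3} + \frac{\left(-4\right)^{2}}{3} + \frac{10}{3} \left(-4\right)\right) - 72 = - 5 \left(- \frac{1}{3} + \frac{1}{3} \cdot 16 - \frac{40}{3}\right) - 72 = - 5 \left(- \frac{1}{3} + \frac{16}{3} - \frac{40}{3}\right) - 72 = \left(-5\right) \left(- \frac{25}{3}\right) - 72 = \frac{125}{3} - 72 = - \frac{91}{3}$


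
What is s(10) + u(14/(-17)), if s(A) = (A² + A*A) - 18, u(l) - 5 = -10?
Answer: 177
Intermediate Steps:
u(l) = -5 (u(l) = 5 - 10 = -5)
s(A) = -18 + 2*A² (s(A) = (A² + A²) - 18 = 2*A² - 18 = -18 + 2*A²)
s(10) + u(14/(-17)) = (-18 + 2*10²) - 5 = (-18 + 2*100) - 5 = (-18 + 200) - 5 = 182 - 5 = 177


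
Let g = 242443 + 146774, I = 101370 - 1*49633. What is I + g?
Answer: 440954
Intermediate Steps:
I = 51737 (I = 101370 - 49633 = 51737)
g = 389217
I + g = 51737 + 389217 = 440954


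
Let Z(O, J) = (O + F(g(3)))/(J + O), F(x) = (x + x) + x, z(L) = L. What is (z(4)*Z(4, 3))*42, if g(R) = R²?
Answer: 744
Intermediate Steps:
F(x) = 3*x (F(x) = 2*x + x = 3*x)
Z(O, J) = (27 + O)/(J + O) (Z(O, J) = (O + 3*3²)/(J + O) = (O + 3*9)/(J + O) = (O + 27)/(J + O) = (27 + O)/(J + O))
(z(4)*Z(4, 3))*42 = (4*((27 + 4)/(3 + 4)))*42 = (4*(31/7))*42 = (124/7)*42 = 744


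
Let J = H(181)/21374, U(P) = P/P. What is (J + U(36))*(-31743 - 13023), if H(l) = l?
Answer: -482465565/10687 ≈ -45145.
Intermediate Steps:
U(P) = 1
J = 181/21374 ≈ 0.0084682
(J + U(36))*(-31743 - 13023) = (181/21374 + 1)*(-31743 - 13023) = (21555/21374)*(-44766) = -482465565/10687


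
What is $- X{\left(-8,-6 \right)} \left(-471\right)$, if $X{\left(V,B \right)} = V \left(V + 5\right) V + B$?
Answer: $-93258$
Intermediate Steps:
$X{\left(V,B \right)} = B + V^{2} \left(5 + V\right)$ ($X{\left(V,B \right)} = V \left(5 + V\right) V + B = V^{2} \left(5 + V\right) + B = B + V^{2} \left(5 + V\right)$)
$- X{\left(-8,-6 \right)} \left(-471\right) = - \left(-6 + \left(-8\right)^{3} + 5 \left(-8\right)^{2}\right) \left(-471\right) = - \left(-6 - 512 + 5 \cdot 64\right) \left(-471\right) = - \left(-6 - 512 + 320\right) \left(-471\right) = - \left(-198\right) \left(-471\right) = \left(-1\right) 93258 = -93258$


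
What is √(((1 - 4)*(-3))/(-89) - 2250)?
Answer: 3*I*√1980339/89 ≈ 47.435*I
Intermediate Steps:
√(((1 - 4)*(-3))/(-89) - 2250) = √(-(-3)*(-3)/89 - 2250) = √(-1/89*9 - 2250) = √(-9/89 - 2250) = √(-200259/89) = 3*I*√1980339/89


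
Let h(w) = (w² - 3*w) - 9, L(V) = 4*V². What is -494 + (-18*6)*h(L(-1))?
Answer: 46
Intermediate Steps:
h(w) = -9 + w² - 3*w
-494 + (-18*6)*h(L(-1)) = -494 + (-18*6)*(-9 + (4*(-1)²)² - 12*(-1)²) = -494 - 108*(-9 + (4*1)² - 12) = -494 - 108*(-9 + 4² - 3*4) = -494 - 108*(-9 + 16 - 12) = -494 - 108*(-5) = -494 + 540 = 46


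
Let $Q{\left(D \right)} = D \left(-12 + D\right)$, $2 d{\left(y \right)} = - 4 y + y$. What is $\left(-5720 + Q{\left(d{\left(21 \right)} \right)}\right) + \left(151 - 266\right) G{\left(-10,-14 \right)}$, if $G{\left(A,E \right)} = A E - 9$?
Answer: $- \frac{77659}{4} \approx -19415.0$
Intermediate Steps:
$G{\left(A,E \right)} = -9 + A E$
$d{\left(y \right)} = - \frac{3 y}{2}$ ($d{\left(y \right)} = \frac{- 4 y + y}{2} = \frac{\left(-3\right) y}{2} = - \frac{3 y}{2}$)
$\left(-5720 + Q{\left(d{\left(21 \right)} \right)}\right) + \left(151 - 266\right) G{\left(-10,-14 \right)} = \left(-5720 + \left(- \frac{3}{2}\right) 21 \left(-12 - \frac{63}{2}\right)\right) + \left(151 - 266\right) \left(-9 - -140\right) = \left(-5720 - \frac{63 \left(-12 - \frac{63}{2}\right)}{2}\right) - 115 \left(-9 + 140\right) = \left(-5720 - - \frac{5481}{4}\right) - 15065 = \left(-5720 + \frac{5481}{4}\right) - 15065 = - \frac{17399}{4} - 15065 = - \frac{77659}{4}$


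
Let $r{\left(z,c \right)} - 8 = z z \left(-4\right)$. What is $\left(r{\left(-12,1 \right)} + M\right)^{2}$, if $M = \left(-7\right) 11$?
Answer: $416025$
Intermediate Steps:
$r{\left(z,c \right)} = 8 - 4 z^{2}$ ($r{\left(z,c \right)} = 8 + z z \left(-4\right) = 8 + z^{2} \left(-4\right) = 8 - 4 z^{2}$)
$M = -77$
$\left(r{\left(-12,1 \right)} + M\right)^{2} = \left(\left(8 - 4 \left(-12\right)^{2}\right) - 77\right)^{2} = \left(\left(8 - 576\right) - 77\right)^{2} = \left(-568 - 77\right)^{2} = \left(-645\right)^{2} = 416025$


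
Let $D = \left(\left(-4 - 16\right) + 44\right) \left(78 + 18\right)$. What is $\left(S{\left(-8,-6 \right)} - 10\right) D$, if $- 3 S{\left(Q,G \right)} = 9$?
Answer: $-29952$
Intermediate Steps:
$D = 2304$ ($D = \left(-20 + 44\right) 96 = 24 \cdot 96 = 2304$)
$S{\left(Q,G \right)} = -3$ ($S{\left(Q,G \right)} = \left(- \frac{1}{3}\right) 9 = -3$)
$\left(S{\left(-8,-6 \right)} - 10\right) D = \left(-3 - 10\right) 2304 = \left(-13\right) 2304 = -29952$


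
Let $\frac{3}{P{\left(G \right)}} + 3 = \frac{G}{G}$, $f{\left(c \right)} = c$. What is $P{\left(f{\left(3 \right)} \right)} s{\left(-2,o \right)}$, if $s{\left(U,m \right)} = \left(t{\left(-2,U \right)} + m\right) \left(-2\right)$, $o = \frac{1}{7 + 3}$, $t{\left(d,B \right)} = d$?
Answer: $- \frac{57}{10} \approx -5.7$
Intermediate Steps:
$o = \frac{1}{10} \approx 0.1$
$s{\left(U,m \right)} = 4 - 2 m$ ($s{\left(U,m \right)} = \left(-2 + m\right) \left(-2\right) = 4 - 2 m$)
$P{\left(G \right)} = - \frac{3}{2}$ ($P{\left(G \right)} = \frac{3}{-3 + \frac{G}{G}} = \frac{3}{-3 + 1} = \frac{3}{-2} = 3 \left(- \frac{1}{2}\right) = - \frac{3}{2}$)
$P{\left(f{\left(3 \right)} \right)} s{\left(-2,o \right)} = - \frac{3 \left(4 - \frac{1}{5}\right)}{2} = \left(- \frac{3}{2}\right) \frac{19}{5} = - \frac{57}{10}$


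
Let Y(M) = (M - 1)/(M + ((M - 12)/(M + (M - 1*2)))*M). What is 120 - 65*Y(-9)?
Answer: 31280/369 ≈ 84.770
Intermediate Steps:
Y(M) = (-1 + M)/(M + M*(-12 + M)/(-2 + 2*M)) (Y(M) = (-1 + M)/(M + ((-12 + M)/(M + (M - 2)))*M) = (-1 + M)/(M + ((-12 + M)/(M + (-2 + M)))*M) = (-1 + M)/(M + ((-12 + M)/(-2 + 2*M))*M) = (-1 + M)/(M + M*(-12 + M)/(-2 + 2*M)))
120 - 65*Y(-9) = 120 - 130*(1 + (-9)**2 - 2*(-9))/((-9)*(-14 + 3*(-9))) = 120 - 130*(-1)*(1 + 81 + 18)/(9*(-14 - 27)) = 120 - 130*(-1)*100/(9*(-41)) = 120 - 130*(-1)*(-1)*100/(9*41) = 120 - 65*200/369 = 120 - 13000/369 = 31280/369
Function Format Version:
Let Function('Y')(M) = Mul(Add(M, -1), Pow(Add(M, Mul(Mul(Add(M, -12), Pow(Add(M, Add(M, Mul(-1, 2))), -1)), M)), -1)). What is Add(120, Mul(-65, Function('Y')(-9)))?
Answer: Rational(31280, 369) ≈ 84.770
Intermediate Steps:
Function('Y')(M) = Mul(Pow(Add(M, Mul(M, Pow(Add(-2, Mul(2, M)), -1), Add(-12, M))), -1), Add(-1, M)) (Function('Y')(M) = Mul(Add(-1, M), Pow(Add(M, Mul(Mul(Add(-12, M), Pow(Add(M, Add(M, -2)), -1)), M)), -1)) = Mul(Add(-1, M), Pow(Add(M, Mul(Mul(Add(-12, M), Pow(Add(M, Add(-2, M)), -1)), M)), -1)) = Mul(Add(-1, M), Pow(Add(M, Mul(Mul(Add(-12, M), Pow(Add(-2, Mul(2, M)), -1)), M)), -1)) = Mul(Add(-1, M), Pow(Add(M, Mul(Mul(Pow(Add(-2, Mul(2, M)), -1), Add(-12, M)), M)), -1)) = Mul(Add(-1, M), Pow(Add(M, Mul(M, Pow(Add(-2, Mul(2, M)), -1), Add(-12, M))), -1)) = Mul(Pow(Add(M, Mul(M, Pow(Add(-2, Mul(2, M)), -1), Add(-12, M))), -1), Add(-1, M)))
Add(120, Mul(-65, Function('Y')(-9))) = Add(120, Mul(-65, Mul(2, Pow(-9, -1), Pow(Add(-14, Mul(3, -9)), -1), Add(1, Pow(-9, 2), Mul(-2, -9))))) = Add(120, Mul(-65, Mul(2, Rational(-1, 9), Pow(Add(-14, -27), -1), Add(1, 81, 18)))) = Add(120, Mul(-65, Mul(2, Rational(-1, 9), Pow(-41, -1), 100))) = Add(120, Mul(-65, Mul(2, Rational(-1, 9), Rational(-1, 41), 100))) = Add(120, Mul(-65, Rational(200, 369))) = Add(120, Rational(-13000, 369)) = Rational(31280, 369)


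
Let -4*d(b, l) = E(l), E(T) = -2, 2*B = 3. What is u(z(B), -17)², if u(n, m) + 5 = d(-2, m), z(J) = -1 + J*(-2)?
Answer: 81/4 ≈ 20.250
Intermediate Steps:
B = 3/2 (B = (½)*3 = 3/2 ≈ 1.5000)
z(J) = -1 - 2*J
d(b, l) = ½ (d(b, l) = -¼*(-2) = ½)
u(n, m) = -9/2 (u(n, m) = -5 + ½ = -9/2)
u(z(B), -17)² = (-9/2)² = 81/4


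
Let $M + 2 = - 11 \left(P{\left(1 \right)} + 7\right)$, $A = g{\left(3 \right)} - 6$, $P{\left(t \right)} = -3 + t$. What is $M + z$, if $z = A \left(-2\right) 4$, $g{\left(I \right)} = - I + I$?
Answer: $-9$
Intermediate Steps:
$g{\left(I \right)} = 0$
$A = -6$ ($A = 0 - 6 = -6$)
$z = 48$ ($z = \left(-6\right) \left(-2\right) 4 = 12 \cdot 4 = 48$)
$M = -57$ ($M = -2 - 11 \left(\left(-3 + 1\right) + 7\right) = -2 - 11 \left(-2 + 7\right) = -2 - 55 = -57$)
$M + z = -57 + 48 = -9$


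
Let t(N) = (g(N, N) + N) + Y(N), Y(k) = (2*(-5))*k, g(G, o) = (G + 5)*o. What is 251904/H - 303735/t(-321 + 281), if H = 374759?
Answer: -2061528615/11992288 ≈ -171.90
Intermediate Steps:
g(G, o) = o*(5 + G) (g(G, o) = (5 + G)*o = o*(5 + G))
Y(k) = -10*k
t(N) = -9*N + N*(5 + N) (t(N) = (N*(5 + N) + N) - 10*N = (N + N*(5 + N)) - 10*N = -9*N + N*(5 + N))
251904/H - 303735/t(-321 + 281) = 251904/374759 - 303735*1/((-321 + 281)*(-4 + (-321 + 281))) = 251904*(1/374759) - 303735*(-1/(40*(-4 - 40))) = 251904/374759 - 303735/((-40*(-44))) = 251904/374759 - 303735/1760 = 251904/374759 - 303735*1/1760 = 251904/374759 - 60747/352 = -2061528615/11992288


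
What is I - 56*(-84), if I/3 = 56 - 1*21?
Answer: 4809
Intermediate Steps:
I = 105 (I = 3*(56 - 1*21) = 3*(56 - 21) = 3*35 = 105)
I - 56*(-84) = 105 - 56*(-84) = 105 + 4704 = 4809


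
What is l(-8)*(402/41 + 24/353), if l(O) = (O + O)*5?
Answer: -11431200/14473 ≈ -789.83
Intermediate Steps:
l(O) = 10*O (l(O) = (2*O)*5 = 10*O)
l(-8)*(402/41 + 24/353) = (10*(-8))*(402/41 + 24/353) = -80*(402*(1/41) + 24*(1/353)) = -80*(402/41 + 24/353) = -80*142890/14473 = -11431200/14473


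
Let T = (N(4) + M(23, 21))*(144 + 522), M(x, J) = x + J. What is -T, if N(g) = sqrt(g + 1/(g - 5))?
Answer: -29304 - 666*sqrt(3) ≈ -30458.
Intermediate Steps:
M(x, J) = J + x
N(g) = sqrt(g + 1/(-5 + g))
T = 29304 + 666*sqrt(3) (T = (sqrt((1 + 4*(-5 + 4))/(-5 + 4)) + (21 + 23))*(144 + 522) = (sqrt((1 + 4*(-1))/(-1)) + 44)*666 = (sqrt(-(1 - 4)) + 44)*666 = (sqrt(-1*(-3)) + 44)*666 = (sqrt(3) + 44)*666 = (44 + sqrt(3))*666 = 29304 + 666*sqrt(3) ≈ 30458.)
-T = -(29304 + 666*sqrt(3)) = -29304 - 666*sqrt(3)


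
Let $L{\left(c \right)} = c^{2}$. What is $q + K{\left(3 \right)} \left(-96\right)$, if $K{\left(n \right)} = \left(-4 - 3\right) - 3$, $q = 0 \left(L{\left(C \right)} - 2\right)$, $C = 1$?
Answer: $960$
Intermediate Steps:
$q = 0$ ($q = 0 \left(1^{2} - 2\right) = 0 \left(1 - 2\right) = 0 \left(-1\right) = 0$)
$K{\left(n \right)} = -10$ ($K{\left(n \right)} = -7 - 3 = -10$)
$q + K{\left(3 \right)} \left(-96\right) = 0 - -960 = 0 + 960 = 960$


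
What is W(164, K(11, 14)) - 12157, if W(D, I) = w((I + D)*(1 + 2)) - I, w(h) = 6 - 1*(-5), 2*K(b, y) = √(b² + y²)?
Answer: -12146 - √317/2 ≈ -12155.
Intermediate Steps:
K(b, y) = √(b² + y²)/2
w(h) = 11 (w(h) = 6 + 5 = 11)
W(D, I) = 11 - I
W(164, K(11, 14)) - 12157 = (11 - √(11² + 14²)/2) - 12157 = (11 - √(121 + 196)/2) - 12157 = (11 - √317/2) - 12157 = -12146 - √317/2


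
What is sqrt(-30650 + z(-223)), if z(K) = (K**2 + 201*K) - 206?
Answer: 5*I*sqrt(1038) ≈ 161.09*I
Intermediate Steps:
z(K) = -206 + K**2 + 201*K
sqrt(-30650 + z(-223)) = sqrt(-30650 + (-206 + (-223)**2 + 201*(-223))) = sqrt(-30650 + (-206 + 49729 - 44823)) = sqrt(-30650 + 4700) = sqrt(-25950) = 5*I*sqrt(1038)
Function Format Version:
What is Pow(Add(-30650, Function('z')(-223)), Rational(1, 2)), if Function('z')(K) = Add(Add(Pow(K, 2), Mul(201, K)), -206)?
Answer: Mul(5, I, Pow(1038, Rational(1, 2))) ≈ Mul(161.09, I)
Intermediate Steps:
Function('z')(K) = Add(-206, Pow(K, 2), Mul(201, K))
Pow(Add(-30650, Function('z')(-223)), Rational(1, 2)) = Pow(Add(-30650, Add(-206, Pow(-223, 2), Mul(201, -223))), Rational(1, 2)) = Pow(Add(-30650, Add(-206, 49729, -44823)), Rational(1, 2)) = Pow(Add(-30650, 4700), Rational(1, 2)) = Pow(-25950, Rational(1, 2)) = Mul(5, I, Pow(1038, Rational(1, 2)))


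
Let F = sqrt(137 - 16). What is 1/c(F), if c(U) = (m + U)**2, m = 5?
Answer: 1/256 ≈ 0.0039063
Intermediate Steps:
F = 11 (F = sqrt(121) = 11)
c(U) = (5 + U)**2
1/c(F) = 1/((5 + 11)**2) = 1/(16**2) = 1/256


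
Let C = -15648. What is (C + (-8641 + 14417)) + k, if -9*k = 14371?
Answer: -103219/9 ≈ -11469.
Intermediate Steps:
k = -14371/9 (k = -⅑*14371 = -14371/9 ≈ -1596.8)
(C + (-8641 + 14417)) + k = (-15648 + (-8641 + 14417)) - 14371/9 = (-15648 + 5776) - 14371/9 = -9872 - 14371/9 = -103219/9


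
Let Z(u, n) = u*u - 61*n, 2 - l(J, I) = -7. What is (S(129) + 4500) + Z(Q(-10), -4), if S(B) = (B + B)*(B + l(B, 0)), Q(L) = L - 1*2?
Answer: 40492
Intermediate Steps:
Q(L) = -2 + L (Q(L) = L - 2 = -2 + L)
l(J, I) = 9 (l(J, I) = 2 - 1*(-7) = 2 + 7 = 9)
Z(u, n) = u² - 61*n
S(B) = 2*B*(9 + B) (S(B) = (B + B)*(B + 9) = (2*B)*(9 + B) = 2*B*(9 + B))
(S(129) + 4500) + Z(Q(-10), -4) = (2*129*(9 + 129) + 4500) + ((-2 - 10)² - 61*(-4)) = (2*129*138 + 4500) + ((-12)² + 244) = (35604 + 4500) + (144 + 244) = 40104 + 388 = 40492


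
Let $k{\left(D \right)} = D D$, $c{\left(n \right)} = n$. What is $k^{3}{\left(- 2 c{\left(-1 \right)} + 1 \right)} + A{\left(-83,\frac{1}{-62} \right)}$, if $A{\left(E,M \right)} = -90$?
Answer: $639$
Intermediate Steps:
$k{\left(D \right)} = D^{2}$
$k^{3}{\left(- 2 c{\left(-1 \right)} + 1 \right)} + A{\left(-83,\frac{1}{-62} \right)} = \left(\left(\left(-2\right) \left(-1\right) + 1\right)^{2}\right)^{3} - 90 = \left(\left(2 + 1\right)^{2}\right)^{3} - 90 = \left(3^{2}\right)^{3} - 90 = 9^{3} - 90 = 729 - 90 = 639$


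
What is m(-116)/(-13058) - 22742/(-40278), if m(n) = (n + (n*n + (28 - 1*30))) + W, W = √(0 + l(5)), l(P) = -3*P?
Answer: -438436/959763 - I*√15/13058 ≈ -0.45682 - 0.0002966*I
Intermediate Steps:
W = I*√15 (W = √(0 - 3*5) = √(0 - 15) = √(-15) = I*√15 ≈ 3.873*I)
m(n) = -2 + n + n² + I*√15 (m(n) = (n + (n*n + (28 - 1*30))) + I*√15 = (n + (n² + (28 - 30))) + I*√15 = (n + (n² - 2)) + I*√15 = (n + (-2 + n²)) + I*√15 = (-2 + n + n²) + I*√15 = -2 + n + n² + I*√15)
m(-116)/(-13058) - 22742/(-40278) = (-2 - 116 + (-116)² + I*√15)/(-13058) - 22742/(-40278) = (-2 - 116 + 13456 + I*√15)*(-1/13058) - 22742*(-1/40278) = (13338 + I*√15)*(-1/13058) + 83/147 = (-6669/6529 - I*√15/13058) + 83/147 = -438436/959763 - I*√15/13058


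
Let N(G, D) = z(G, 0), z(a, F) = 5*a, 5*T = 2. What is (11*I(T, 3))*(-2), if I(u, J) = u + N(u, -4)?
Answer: -264/5 ≈ -52.800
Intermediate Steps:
T = 2/5 (T = (1/5)*2 = 2/5 ≈ 0.40000)
N(G, D) = 5*G
I(u, J) = 6*u (I(u, J) = u + 5*u = 6*u)
(11*I(T, 3))*(-2) = (11*(6*(2/5)))*(-2) = (11*(12/5))*(-2) = (132/5)*(-2) = -264/5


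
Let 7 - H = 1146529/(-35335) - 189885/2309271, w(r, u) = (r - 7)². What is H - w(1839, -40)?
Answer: -91286081701467837/27199363595 ≈ -3.3562e+6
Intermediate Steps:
w(r, u) = (-7 + r)²
H = 1075180797443/27199363595 (H = 7 - (1146529/(-35335) - 189885/2309271) = 7 - (1146529*(-1/35335) - 189885*1/2309271) = 7 - (-1146529/35335 - 63295/769757) = 7 - 1*(-884785252278/27199363595) = 7 + 884785252278/27199363595 = 1075180797443/27199363595 ≈ 39.530)
H - w(1839, -40) = 1075180797443/27199363595 - (-7 + 1839)² = 1075180797443/27199363595 - 1*1832² = 1075180797443/27199363595 - 1*3356224 = 1075180797443/27199363595 - 3356224 = -91286081701467837/27199363595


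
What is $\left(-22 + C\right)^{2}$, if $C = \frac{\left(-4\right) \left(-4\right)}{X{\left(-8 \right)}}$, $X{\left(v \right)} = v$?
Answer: $576$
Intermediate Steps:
$C = -2$ ($C = \frac{\left(-4\right) \left(-4\right)}{-8} = 16 \left(- \frac{1}{8}\right) = -2$)
$\left(-22 + C\right)^{2} = \left(-22 - 2\right)^{2} = \left(-24\right)^{2} = 576$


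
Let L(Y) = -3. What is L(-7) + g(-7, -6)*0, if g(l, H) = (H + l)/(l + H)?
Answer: -3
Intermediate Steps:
g(l, H) = 1 (g(l, H) = (H + l)/(H + l) = 1)
L(-7) + g(-7, -6)*0 = -3 + 1*0 = -3 + 0 = -3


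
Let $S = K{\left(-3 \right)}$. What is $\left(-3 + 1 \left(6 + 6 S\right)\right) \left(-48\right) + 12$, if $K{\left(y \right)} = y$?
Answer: $732$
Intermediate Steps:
$S = -3$
$\left(-3 + 1 \left(6 + 6 S\right)\right) \left(-48\right) + 12 = \left(-3 + 1 \left(6 + 6 \left(-3\right)\right)\right) \left(-48\right) + 12 = \left(-3 + 1 \left(6 - 18\right)\right) \left(-48\right) + 12 = \left(-3 + 1 \left(-12\right)\right) \left(-48\right) + 12 = \left(-3 - 12\right) \left(-48\right) + 12 = \left(-15\right) \left(-48\right) + 12 = 720 + 12 = 732$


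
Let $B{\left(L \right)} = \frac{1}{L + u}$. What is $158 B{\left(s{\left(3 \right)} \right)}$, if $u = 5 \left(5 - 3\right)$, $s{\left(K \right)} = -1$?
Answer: $\frac{158}{9} \approx 17.556$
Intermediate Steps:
$u = 10$ ($u = 5 \left(5 - 3\right) = 5 \cdot 2 = 10$)
$B{\left(L \right)} = \frac{1}{10 + L}$ ($B{\left(L \right)} = \frac{1}{L + 10} = \frac{1}{10 + L}$)
$158 B{\left(s{\left(3 \right)} \right)} = \frac{158}{10 - 1} = \frac{158}{9}$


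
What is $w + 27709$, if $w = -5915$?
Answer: $21794$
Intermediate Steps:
$w + 27709 = -5915 + 27709 = 21794$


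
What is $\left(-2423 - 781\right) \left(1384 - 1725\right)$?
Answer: $1092564$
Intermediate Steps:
$\left(-2423 - 781\right) \left(1384 - 1725\right) = \left(-3204\right) \left(-341\right) = 1092564$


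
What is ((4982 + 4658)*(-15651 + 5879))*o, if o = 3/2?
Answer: -141303120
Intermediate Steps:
o = 3/2 (o = 3*(1/2) = 3/2 ≈ 1.5000)
((4982 + 4658)*(-15651 + 5879))*o = ((4982 + 4658)*(-15651 + 5879))*(3/2) = (9640*(-9772))*(3/2) = -94202080*3/2 = -141303120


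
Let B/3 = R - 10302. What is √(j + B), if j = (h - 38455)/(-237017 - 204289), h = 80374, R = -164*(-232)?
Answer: √1801184893695906/147102 ≈ 288.51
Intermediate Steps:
R = 38048
j = -13973/147102 (j = (80374 - 38455)/(-237017 - 204289) = 41919/(-441306) = 41919*(-1/441306) = -13973/147102 ≈ -0.094988)
B = 83238 (B = 3*(38048 - 10302) = 3*27746 = 83238)
√(j + B) = √(-13973/147102 + 83238) = √(12244462303/147102) = √1801184893695906/147102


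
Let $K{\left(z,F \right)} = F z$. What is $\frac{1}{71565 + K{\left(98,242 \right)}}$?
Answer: $\frac{1}{95281} \approx 1.0495 \cdot 10^{-5}$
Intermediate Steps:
$\frac{1}{71565 + K{\left(98,242 \right)}} = \frac{1}{71565 + 242 \cdot 98} = \frac{1}{71565 + 23716} = \frac{1}{95281}$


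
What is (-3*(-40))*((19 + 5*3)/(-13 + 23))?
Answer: 408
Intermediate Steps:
(-3*(-40))*((19 + 5*3)/(-13 + 23)) = 120*((19 + 15)/10) = 120*(34*(⅒)) = 120*(17/5) = 408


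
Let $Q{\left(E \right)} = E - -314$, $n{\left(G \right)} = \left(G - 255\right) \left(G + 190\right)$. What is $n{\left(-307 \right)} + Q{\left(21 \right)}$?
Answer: $66089$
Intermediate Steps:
$n{\left(G \right)} = \left(-255 + G\right) \left(190 + G\right)$
$Q{\left(E \right)} = 314 + E$ ($Q{\left(E \right)} = E + 314 = 314 + E$)
$n{\left(-307 \right)} + Q{\left(21 \right)} = \left(-48450 + \left(-307\right)^{2} - -19955\right) + \left(314 + 21\right) = \left(-48450 + 94249 + 19955\right) + 335 = 65754 + 335 = 66089$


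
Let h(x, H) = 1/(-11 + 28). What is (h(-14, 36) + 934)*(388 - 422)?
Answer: -31758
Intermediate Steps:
h(x, H) = 1/17
(h(-14, 36) + 934)*(388 - 422) = (1/17 + 934)*(388 - 422) = (15879/17)*(-34) = -31758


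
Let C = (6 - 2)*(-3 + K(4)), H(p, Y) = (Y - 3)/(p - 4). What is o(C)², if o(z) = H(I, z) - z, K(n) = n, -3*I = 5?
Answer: 5041/289 ≈ 17.443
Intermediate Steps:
I = -5/3 (I = -⅓*5 = -5/3 ≈ -1.6667)
H(p, Y) = (-3 + Y)/(-4 + p)
C = 4 (C = (6 - 2)*(-3 + 4) = 4*1 = 4)
o(z) = 9/17 - 20*z/17 (o(z) = (-3 + z)/(-4 - 5/3) - z = (-3 + z)/(-17/3) - z = -3*(-3 + z)/17 - z = (9/17 - 3*z/17) - z = 9/17 - 20*z/17)
o(C)² = (9/17 - 20/17*4)² = (9/17 - 80/17)² = (-71/17)² = 5041/289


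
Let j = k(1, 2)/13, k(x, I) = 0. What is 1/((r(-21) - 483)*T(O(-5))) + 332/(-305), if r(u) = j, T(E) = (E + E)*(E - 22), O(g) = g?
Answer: -1731857/1591002 ≈ -1.0885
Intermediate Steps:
T(E) = 2*E*(-22 + E) (T(E) = (2*E)*(-22 + E) = 2*E*(-22 + E))
j = 0 (j = 0/13 = 0*(1/13) = 0)
r(u) = 0
1/((r(-21) - 483)*T(O(-5))) + 332/(-305) = 1/((0 - 483)*((2*(-5)*(-22 - 5)))) + 332/(-305) = 1/((-483)*((2*(-5)*(-27)))) + 332*(-1/305) = -1/483/270 - 332/305 = -1/483*1/270 - 332/305 = -1/130410 - 332/305 = -1731857/1591002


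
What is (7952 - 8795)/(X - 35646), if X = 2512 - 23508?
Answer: 843/56642 ≈ 0.014883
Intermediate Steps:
X = -20996
(7952 - 8795)/(X - 35646) = (7952 - 8795)/(-20996 - 35646) = -843/(-56642) = -843*(-1/56642) = 843/56642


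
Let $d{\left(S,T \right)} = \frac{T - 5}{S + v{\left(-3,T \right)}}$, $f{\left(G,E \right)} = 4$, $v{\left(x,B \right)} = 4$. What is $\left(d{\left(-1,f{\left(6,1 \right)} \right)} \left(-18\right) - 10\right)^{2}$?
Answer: $16$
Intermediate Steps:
$d{\left(S,T \right)} = \frac{-5 + T}{4 + S}$ ($d{\left(S,T \right)} = \frac{T - 5}{S + 4} = \frac{-5 + T}{4 + S}$)
$\left(d{\left(-1,f{\left(6,1 \right)} \right)} \left(-18\right) - 10\right)^{2} = \left(\frac{-5 + 4}{4 - 1} \left(-18\right) - 10\right)^{2} = \left(\frac{1}{3} \left(-1\right) \left(-18\right) - 10\right)^{2} = \left(\left(- \frac{1}{3}\right) \left(-18\right) - 10\right)^{2} = \left(6 - 10\right)^{2} = \left(-4\right)^{2} = 16$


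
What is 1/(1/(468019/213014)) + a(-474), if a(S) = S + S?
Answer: -201469253/213014 ≈ -945.80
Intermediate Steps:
a(S) = 2*S
1/(1/(468019/213014)) + a(-474) = 1/(1/(468019/213014)) + 2*(-474) = 1/(1/(468019*(1/213014))) - 948 = 1/(1/(468019/213014)) - 948 = 1/(213014/468019) - 948 = 468019/213014 - 948 = -201469253/213014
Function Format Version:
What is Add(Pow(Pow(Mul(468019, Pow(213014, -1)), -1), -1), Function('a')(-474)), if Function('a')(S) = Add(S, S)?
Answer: Rational(-201469253, 213014) ≈ -945.80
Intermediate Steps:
Function('a')(S) = Mul(2, S)
Add(Pow(Pow(Mul(468019, Pow(213014, -1)), -1), -1), Function('a')(-474)) = Add(Pow(Pow(Mul(468019, Pow(213014, -1)), -1), -1), Mul(2, -474)) = Add(Pow(Pow(Mul(468019, Rational(1, 213014)), -1), -1), -948) = Add(Pow(Pow(Rational(468019, 213014), -1), -1), -948) = Add(Pow(Rational(213014, 468019), -1), -948) = Add(Rational(468019, 213014), -948) = Rational(-201469253, 213014)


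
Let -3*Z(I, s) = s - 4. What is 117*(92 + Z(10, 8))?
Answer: 10608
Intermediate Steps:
Z(I, s) = 4/3 - s/3 (Z(I, s) = -(s - 4)/3 = -(-4 + s)/3 = 4/3 - s/3)
117*(92 + Z(10, 8)) = 117*(92 + (4/3 - ⅓*8)) = 117*(92 + (4/3 - 8/3)) = 117*(92 - 4/3) = 117*(272/3) = 10608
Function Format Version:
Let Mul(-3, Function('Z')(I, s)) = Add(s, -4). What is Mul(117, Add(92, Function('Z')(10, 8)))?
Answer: 10608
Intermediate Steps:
Function('Z')(I, s) = Add(Rational(4, 3), Mul(Rational(-1, 3), s)) (Function('Z')(I, s) = Mul(Rational(-1, 3), Add(s, -4)) = Mul(Rational(-1, 3), Add(-4, s)) = Add(Rational(4, 3), Mul(Rational(-1, 3), s)))
Mul(117, Add(92, Function('Z')(10, 8))) = Mul(117, Add(92, Add(Rational(4, 3), Mul(Rational(-1, 3), 8)))) = Mul(117, Add(92, Add(Rational(4, 3), Rational(-8, 3)))) = Mul(117, Add(92, Rational(-4, 3))) = Mul(117, Rational(272, 3)) = 10608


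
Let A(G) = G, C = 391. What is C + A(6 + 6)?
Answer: 403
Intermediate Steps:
C + A(6 + 6) = 391 + (6 + 6) = 391 + 12 = 403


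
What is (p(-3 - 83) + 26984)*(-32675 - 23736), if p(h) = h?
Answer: -1517343078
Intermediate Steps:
(p(-3 - 83) + 26984)*(-32675 - 23736) = ((-3 - 83) + 26984)*(-32675 - 23736) = (-86 + 26984)*(-56411) = 26898*(-56411) = -1517343078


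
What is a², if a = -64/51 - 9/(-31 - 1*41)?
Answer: 212521/166464 ≈ 1.2767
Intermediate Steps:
a = -461/408 (a = -64*1/51 - 9/(-31 - 41) = -64/51 - 9/(-72) = -64/51 - 9*(-1/72) = -64/51 + ⅛ = -461/408 ≈ -1.1299)
a² = (-461/408)² = 212521/166464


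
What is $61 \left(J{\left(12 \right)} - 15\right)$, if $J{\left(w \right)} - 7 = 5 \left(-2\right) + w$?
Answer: $-366$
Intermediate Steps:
$J{\left(w \right)} = -3 + w$ ($J{\left(w \right)} = 7 + \left(5 \left(-2\right) + w\right) = 7 + \left(-10 + w\right) = -3 + w$)
$61 \left(J{\left(12 \right)} - 15\right) = 61 \left(\left(-3 + 12\right) - 15\right) = 61 \left(9 - 15\right) = 61 \left(-6\right) = -366$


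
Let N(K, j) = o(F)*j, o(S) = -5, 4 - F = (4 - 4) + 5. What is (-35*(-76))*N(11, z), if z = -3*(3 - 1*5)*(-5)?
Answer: 399000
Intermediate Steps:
z = -30 (z = -3*(3 - 5)*(-5) = -3*(-2)*(-5) = 6*(-5) = -30)
F = -1 (F = 4 - ((4 - 4) + 5) = 4 - (0 + 5) = 4 - 1*5 = 4 - 5 = -1)
N(K, j) = -5*j
(-35*(-76))*N(11, z) = (-35*(-76))*(-5*(-30)) = 2660*150 = 399000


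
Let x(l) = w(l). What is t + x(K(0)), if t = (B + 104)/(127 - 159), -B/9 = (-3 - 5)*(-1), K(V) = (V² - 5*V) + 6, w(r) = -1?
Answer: -2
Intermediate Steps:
K(V) = 6 + V² - 5*V
x(l) = -1
B = -72 (B = -9*(-3 - 5)*(-1) = -(-72)*(-1) = -9*8 = -72)
t = -1 (t = (-72 + 104)/(127 - 159) = 32/(-32) = 32*(-1/32) = -1)
t + x(K(0)) = -1 - 1 = -2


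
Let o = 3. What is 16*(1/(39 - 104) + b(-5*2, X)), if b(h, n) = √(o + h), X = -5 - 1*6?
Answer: -16/65 + 16*I*√7 ≈ -0.24615 + 42.332*I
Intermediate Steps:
X = -11 (X = -5 - 6 = -11)
b(h, n) = √(3 + h)
16*(1/(39 - 104) + b(-5*2, X)) = 16*(1/(39 - 104) + √(3 - 5*2)) = 16*(1/(-65) + √(3 - 10)) = 16*(-1/65 + √(-7)) = 16*(-1/65 + I*√7) = -16/65 + 16*I*√7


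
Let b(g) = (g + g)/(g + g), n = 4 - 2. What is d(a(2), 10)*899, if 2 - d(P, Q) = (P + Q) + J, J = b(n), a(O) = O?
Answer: -9889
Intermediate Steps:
n = 2
b(g) = 1 (b(g) = (2*g)/((2*g)) = (2*g)*(1/(2*g)) = 1)
J = 1
d(P, Q) = 1 - P - Q (d(P, Q) = 2 - ((P + Q) + 1) = 2 - (1 + P + Q) = 2 + (-1 - P - Q) = 1 - P - Q)
d(a(2), 10)*899 = (1 - 1*2 - 1*10)*899 = (1 - 2 - 10)*899 = -11*899 = -9889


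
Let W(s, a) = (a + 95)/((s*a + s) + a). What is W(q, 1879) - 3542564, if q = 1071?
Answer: -7139538238502/2015359 ≈ -3.5426e+6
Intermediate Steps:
W(s, a) = (95 + a)/(a + s + a*s) (W(s, a) = (95 + a)/((a*s + s) + a) = (95 + a)/((s + a*s) + a) = (95 + a)/(a + s + a*s))
W(q, 1879) - 3542564 = (95 + 1879)/(1879 + 1071 + 1879*1071) - 3542564 = 1974/(1879 + 1071 + 2012409) - 3542564 = 1974/2015359 - 3542564 = -7139538238502/2015359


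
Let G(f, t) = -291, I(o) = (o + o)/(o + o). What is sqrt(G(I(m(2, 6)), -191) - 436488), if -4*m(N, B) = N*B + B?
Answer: 3*I*sqrt(48531) ≈ 660.89*I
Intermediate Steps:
m(N, B) = -B/4 - B*N/4 (m(N, B) = -(N*B + B)/4 = -(B*N + B)/4 = -(B + B*N)/4 = -B/4 - B*N/4)
I(o) = 1 (I(o) = (2*o)/((2*o)) = (2*o)*(1/(2*o)) = 1)
sqrt(G(I(m(2, 6)), -191) - 436488) = sqrt(-291 - 436488) = sqrt(-436779) = 3*I*sqrt(48531)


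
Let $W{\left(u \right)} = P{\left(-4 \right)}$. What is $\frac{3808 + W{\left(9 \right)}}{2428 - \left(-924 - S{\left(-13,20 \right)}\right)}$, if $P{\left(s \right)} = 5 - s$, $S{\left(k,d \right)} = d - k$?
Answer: $\frac{3817}{3385} \approx 1.1276$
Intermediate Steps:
$W{\left(u \right)} = 9$ ($W{\left(u \right)} = 5 - -4 = 5 + 4 = 9$)
$\frac{3808 + W{\left(9 \right)}}{2428 - \left(-924 - S{\left(-13,20 \right)}\right)} = \frac{3808 + 9}{2428 + \left(\left(\left(285 - 193\right) + \left(20 - -13\right)\right) - -832\right)} = \frac{3817}{2428 + \left(\left(92 + \left(20 + 13\right)\right) + 832\right)} = \frac{3817}{2428 + \left(\left(92 + 33\right) + 832\right)} = \frac{3817}{2428 + \left(125 + 832\right)} = \frac{3817}{2428 + 957} = \frac{3817}{3385}$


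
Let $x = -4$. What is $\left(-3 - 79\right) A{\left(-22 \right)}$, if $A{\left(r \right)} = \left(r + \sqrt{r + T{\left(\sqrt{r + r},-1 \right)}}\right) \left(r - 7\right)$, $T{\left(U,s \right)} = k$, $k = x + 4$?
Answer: $-52316 + 2378 i \sqrt{22} \approx -52316.0 + 11154.0 i$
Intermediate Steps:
$k = 0$ ($k = -4 + 4 = 0$)
$T{\left(U,s \right)} = 0$
$A{\left(r \right)} = \left(-7 + r\right) \left(r + \sqrt{r}\right)$ ($A{\left(r \right)} = \left(r + \sqrt{r + 0}\right) \left(r - 7\right) = \left(r + \sqrt{r}\right) \left(-7 + r\right) = \left(-7 + r\right) \left(r + \sqrt{r}\right)$)
$\left(-3 - 79\right) A{\left(-22 \right)} = \left(-3 - 79\right) \left(\left(-22\right)^{2} + \left(-22\right)^{\frac{3}{2}} - -154 - 7 \sqrt{-22}\right) = - 82 \left(484 - 22 i \sqrt{22} + 154 - 7 i \sqrt{22}\right) = - 82 \left(638 - 29 i \sqrt{22}\right) = -52316 + 2378 i \sqrt{22}$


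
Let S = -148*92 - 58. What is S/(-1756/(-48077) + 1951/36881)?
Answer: -24245750043138/158561263 ≈ -1.5291e+5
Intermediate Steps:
S = -13674 (S = -13616 - 58 = -13674)
S/(-1756/(-48077) + 1951/36881) = -13674/(-1756/(-48077) + 1951/36881) = -13674/(-1756*(-1/48077) + 1951*(1/36881)) = -13674/(1756/48077 + 1951/36881) = -13674/158561263/1773127837 = -13674*1773127837/158561263 = -24245750043138/158561263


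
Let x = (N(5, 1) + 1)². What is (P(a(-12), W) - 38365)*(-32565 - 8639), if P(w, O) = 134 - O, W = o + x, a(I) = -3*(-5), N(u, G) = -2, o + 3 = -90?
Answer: 1571479356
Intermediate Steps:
o = -93 (o = -3 - 90 = -93)
x = 1 (x = (-2 + 1)² = (-1)² = 1)
a(I) = 15
W = -92 (W = -93 + 1 = -92)
(P(a(-12), W) - 38365)*(-32565 - 8639) = ((134 - 1*(-92)) - 38365)*(-32565 - 8639) = ((134 + 92) - 38365)*(-41204) = (226 - 38365)*(-41204) = -38139*(-41204) = 1571479356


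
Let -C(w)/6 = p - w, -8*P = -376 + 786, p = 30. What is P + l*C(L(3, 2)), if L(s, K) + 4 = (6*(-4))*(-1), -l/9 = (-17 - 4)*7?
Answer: -317725/4 ≈ -79431.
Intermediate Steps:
l = 1323 (l = -9*(-17 - 4)*7 = -(-189)*7 = -9*(-147) = 1323)
L(s, K) = 20 (L(s, K) = -4 + (6*(-4))*(-1) = -4 - 24*(-1) = -4 + 24 = 20)
P = -205/4 (P = -(-376 + 786)/8 = -⅛*410 = -205/4 ≈ -51.250)
C(w) = -180 + 6*w (C(w) = -6*(30 - w) = -180 + 6*w)
P + l*C(L(3, 2)) = -205/4 + 1323*(-180 + 6*20) = -205/4 + 1323*(-180 + 120) = -205/4 + 1323*(-60) = -205/4 - 79380 = -317725/4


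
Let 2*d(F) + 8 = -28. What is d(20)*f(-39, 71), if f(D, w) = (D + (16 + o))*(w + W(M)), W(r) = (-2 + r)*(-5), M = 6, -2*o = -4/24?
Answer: 42075/2 ≈ 21038.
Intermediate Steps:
o = 1/12 (o = -(-2)/24 = -1/2*(-1/6) = 1/12 ≈ 0.083333)
W(r) = 10 - 5*r
f(D, w) = (-20 + w)*(193/12 + D) (f(D, w) = (D + (16 + 1/12))*(w + (10 - 5*6)) = (D + 193/12)*(w + (10 - 30)) = (193/12 + D)*(w - 20) = (193/12 + D)*(-20 + w) = (-20 + w)*(193/12 + D))
d(F) = -18 (d(F) = -4 + (1/2)*(-28) = -4 - 14 = -18)
d(20)*f(-39, 71) = -18*(-965/3 - 20*(-39) + (193/12)*71 - 39*71) = -18*(-965/3 + 780 + 13703/12 - 2769) = -18*(-4675/4) = 42075/2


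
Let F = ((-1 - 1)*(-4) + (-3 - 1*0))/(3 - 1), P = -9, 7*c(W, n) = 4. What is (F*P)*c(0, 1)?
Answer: -90/7 ≈ -12.857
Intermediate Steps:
c(W, n) = 4/7 (c(W, n) = (⅐)*4 = 4/7)
F = 5/2 (F = (-2*(-4) + (-3 + 0))/2 = (8 - 3)*(½) = 5*(½) = 5/2 ≈ 2.5000)
(F*P)*c(0, 1) = ((5/2)*(-9))*(4/7) = -45/2*4/7 = -90/7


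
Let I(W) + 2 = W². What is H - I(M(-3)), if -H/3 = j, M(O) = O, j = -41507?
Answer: 124514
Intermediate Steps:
H = 124521 (H = -3*(-41507) = 124521)
I(W) = -2 + W²
H - I(M(-3)) = 124521 - (-2 + (-3)²) = 124521 - (-2 + 9) = 124521 - 1*7 = 124521 - 7 = 124514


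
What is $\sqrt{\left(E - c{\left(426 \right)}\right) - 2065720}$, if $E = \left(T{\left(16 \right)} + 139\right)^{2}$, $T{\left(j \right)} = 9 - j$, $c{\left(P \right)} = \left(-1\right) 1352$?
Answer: $4 i \sqrt{127934} \approx 1430.7 i$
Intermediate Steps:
$c{\left(P \right)} = -1352$
$E = 17424$ ($E = \left(\left(9 - 16\right) + 139\right)^{2} = \left(-7 + 139\right)^{2} = 132^{2} = 17424$)
$\sqrt{\left(E - c{\left(426 \right)}\right) - 2065720} = \sqrt{\left(17424 - -1352\right) - 2065720} = \sqrt{\left(17424 + 1352\right) - 2065720} = \sqrt{18776 - 2065720} = \sqrt{-2046944} = 4 i \sqrt{127934}$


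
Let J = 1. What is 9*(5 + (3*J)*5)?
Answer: 180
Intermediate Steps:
9*(5 + (3*J)*5) = 9*(5 + (3*1)*5) = 9*(5 + 3*5) = 9*(5 + 15) = 9*20 = 180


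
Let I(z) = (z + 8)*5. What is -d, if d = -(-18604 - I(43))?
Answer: -18859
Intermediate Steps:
I(z) = 40 + 5*z (I(z) = (8 + z)*5 = 40 + 5*z)
d = 18859 (d = -(-18604 - (40 + 5*43)) = -(-18604 - (40 + 215)) = -(-18604 - 1*255) = -(-18604 - 255) = -1*(-18859) = 18859)
-d = -1*18859 = -18859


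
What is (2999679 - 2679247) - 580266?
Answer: -259834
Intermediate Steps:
(2999679 - 2679247) - 580266 = 320432 - 580266 = -259834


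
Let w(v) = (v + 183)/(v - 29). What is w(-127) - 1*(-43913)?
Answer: 1712593/39 ≈ 43913.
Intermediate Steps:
w(v) = (183 + v)/(-29 + v)
w(-127) - 1*(-43913) = (183 - 127)/(-29 - 127) - 1*(-43913) = 56/(-156) + 43913 = -1/156*56 + 43913 = -14/39 + 43913 = 1712593/39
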